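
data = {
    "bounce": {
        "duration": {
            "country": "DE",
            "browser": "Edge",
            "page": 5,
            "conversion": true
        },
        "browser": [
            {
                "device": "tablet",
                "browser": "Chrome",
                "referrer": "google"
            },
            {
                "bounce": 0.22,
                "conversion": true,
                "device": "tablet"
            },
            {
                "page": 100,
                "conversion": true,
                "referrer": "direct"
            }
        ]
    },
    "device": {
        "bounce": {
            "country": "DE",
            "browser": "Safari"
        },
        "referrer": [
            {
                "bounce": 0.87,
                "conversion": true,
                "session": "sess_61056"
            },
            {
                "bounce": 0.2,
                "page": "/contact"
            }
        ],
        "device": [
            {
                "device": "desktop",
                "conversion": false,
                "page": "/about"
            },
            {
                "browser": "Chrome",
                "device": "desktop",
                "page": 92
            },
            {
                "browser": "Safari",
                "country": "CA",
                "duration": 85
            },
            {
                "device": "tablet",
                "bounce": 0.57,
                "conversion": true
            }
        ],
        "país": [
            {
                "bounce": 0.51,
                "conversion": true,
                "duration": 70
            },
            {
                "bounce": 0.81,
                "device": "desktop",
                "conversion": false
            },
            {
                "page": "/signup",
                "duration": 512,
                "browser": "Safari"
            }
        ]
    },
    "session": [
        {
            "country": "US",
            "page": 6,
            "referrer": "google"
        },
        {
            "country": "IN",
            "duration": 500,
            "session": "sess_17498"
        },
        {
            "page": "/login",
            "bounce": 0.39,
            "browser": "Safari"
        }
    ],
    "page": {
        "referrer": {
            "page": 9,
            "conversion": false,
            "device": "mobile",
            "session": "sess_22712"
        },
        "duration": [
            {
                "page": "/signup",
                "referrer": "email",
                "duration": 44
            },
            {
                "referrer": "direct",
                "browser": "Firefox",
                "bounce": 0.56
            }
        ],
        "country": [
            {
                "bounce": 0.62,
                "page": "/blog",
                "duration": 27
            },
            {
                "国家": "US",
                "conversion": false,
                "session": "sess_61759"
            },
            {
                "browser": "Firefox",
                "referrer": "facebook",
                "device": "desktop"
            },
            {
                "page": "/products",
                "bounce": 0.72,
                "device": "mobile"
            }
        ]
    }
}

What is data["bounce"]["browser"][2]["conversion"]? True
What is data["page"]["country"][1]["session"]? "sess_61759"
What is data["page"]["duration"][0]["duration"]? 44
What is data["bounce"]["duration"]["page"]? 5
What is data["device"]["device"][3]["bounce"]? 0.57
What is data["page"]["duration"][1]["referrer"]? "direct"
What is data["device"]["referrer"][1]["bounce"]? 0.2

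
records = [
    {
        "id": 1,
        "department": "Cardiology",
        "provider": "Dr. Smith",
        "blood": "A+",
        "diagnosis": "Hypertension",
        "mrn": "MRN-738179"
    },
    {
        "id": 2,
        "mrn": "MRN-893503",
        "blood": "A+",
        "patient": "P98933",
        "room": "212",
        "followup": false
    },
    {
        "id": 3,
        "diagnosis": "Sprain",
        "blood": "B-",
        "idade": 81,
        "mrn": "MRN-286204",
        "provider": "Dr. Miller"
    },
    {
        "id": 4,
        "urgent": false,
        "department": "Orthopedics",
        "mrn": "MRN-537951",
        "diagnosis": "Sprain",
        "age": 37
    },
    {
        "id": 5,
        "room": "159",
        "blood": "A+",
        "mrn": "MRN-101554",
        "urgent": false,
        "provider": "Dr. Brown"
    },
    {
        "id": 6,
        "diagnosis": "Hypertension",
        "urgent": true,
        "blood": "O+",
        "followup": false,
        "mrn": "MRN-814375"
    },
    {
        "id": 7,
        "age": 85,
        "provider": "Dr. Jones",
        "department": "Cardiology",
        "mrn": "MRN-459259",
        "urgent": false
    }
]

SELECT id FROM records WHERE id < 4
[1, 2, 3]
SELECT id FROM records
[1, 2, 3, 4, 5, 6, 7]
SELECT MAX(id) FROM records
7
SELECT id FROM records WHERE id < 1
[]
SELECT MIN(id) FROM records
1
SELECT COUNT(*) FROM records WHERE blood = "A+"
3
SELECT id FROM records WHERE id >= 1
[1, 2, 3, 4, 5, 6, 7]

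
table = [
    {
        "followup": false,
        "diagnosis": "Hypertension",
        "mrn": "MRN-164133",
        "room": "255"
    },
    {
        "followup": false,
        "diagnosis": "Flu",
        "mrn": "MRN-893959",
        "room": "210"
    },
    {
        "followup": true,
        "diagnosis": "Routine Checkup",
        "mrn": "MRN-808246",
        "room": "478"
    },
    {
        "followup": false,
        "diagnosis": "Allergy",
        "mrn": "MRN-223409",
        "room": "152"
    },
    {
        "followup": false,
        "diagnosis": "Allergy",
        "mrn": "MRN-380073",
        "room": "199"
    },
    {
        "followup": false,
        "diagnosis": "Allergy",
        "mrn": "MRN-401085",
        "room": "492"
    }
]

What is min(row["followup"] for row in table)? False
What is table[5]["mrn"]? "MRN-401085"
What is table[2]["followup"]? True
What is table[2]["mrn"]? "MRN-808246"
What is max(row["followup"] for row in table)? True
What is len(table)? 6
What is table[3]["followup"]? False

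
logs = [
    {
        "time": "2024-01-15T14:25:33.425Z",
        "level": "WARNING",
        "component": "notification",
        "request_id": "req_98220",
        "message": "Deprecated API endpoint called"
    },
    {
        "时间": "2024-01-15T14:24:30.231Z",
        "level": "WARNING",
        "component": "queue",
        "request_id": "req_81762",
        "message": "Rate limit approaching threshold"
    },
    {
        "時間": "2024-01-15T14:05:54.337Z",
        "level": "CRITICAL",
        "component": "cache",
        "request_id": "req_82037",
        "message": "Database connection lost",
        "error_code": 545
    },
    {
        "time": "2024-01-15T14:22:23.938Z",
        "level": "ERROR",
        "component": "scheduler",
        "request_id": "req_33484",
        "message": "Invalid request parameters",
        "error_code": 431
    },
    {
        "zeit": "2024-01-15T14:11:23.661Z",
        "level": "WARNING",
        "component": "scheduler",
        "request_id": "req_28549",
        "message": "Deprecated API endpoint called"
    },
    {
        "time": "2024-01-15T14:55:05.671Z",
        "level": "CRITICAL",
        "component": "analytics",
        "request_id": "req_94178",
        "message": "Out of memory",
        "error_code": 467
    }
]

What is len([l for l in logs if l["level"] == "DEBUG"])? 0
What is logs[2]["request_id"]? "req_82037"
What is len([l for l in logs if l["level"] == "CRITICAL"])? 2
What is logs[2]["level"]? "CRITICAL"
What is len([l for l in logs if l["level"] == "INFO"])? 0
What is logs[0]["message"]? "Deprecated API endpoint called"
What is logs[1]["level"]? "WARNING"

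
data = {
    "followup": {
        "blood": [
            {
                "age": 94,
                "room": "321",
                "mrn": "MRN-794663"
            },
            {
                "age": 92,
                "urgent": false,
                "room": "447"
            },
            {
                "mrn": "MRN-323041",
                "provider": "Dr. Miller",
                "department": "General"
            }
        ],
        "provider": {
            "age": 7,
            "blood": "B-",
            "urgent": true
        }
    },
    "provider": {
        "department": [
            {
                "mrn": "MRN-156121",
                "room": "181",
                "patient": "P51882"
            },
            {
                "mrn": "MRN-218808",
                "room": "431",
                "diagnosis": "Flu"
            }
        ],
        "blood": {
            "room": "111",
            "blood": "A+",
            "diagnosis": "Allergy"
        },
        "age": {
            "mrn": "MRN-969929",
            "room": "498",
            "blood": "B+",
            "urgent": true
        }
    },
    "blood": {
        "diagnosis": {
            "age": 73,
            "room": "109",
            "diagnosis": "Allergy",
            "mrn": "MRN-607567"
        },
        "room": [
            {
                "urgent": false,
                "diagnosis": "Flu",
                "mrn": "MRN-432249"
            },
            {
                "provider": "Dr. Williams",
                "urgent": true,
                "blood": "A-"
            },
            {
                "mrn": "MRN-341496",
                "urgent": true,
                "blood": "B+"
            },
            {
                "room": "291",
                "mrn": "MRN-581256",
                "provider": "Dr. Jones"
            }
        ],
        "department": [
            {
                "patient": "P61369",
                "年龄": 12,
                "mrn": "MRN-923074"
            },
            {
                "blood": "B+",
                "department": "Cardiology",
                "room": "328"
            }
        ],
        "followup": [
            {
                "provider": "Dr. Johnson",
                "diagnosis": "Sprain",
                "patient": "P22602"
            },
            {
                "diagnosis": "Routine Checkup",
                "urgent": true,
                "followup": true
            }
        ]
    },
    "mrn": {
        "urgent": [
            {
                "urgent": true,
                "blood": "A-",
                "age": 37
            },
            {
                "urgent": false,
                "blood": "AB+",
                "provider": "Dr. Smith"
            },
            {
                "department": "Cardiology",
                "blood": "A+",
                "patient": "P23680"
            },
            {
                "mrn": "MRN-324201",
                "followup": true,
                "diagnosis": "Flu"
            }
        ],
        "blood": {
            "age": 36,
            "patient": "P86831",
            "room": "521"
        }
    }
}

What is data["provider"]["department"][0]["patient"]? "P51882"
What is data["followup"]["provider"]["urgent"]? True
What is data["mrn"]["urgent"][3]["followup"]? True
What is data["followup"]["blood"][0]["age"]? 94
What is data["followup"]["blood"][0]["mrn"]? "MRN-794663"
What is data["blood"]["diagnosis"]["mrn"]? "MRN-607567"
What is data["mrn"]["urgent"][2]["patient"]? "P23680"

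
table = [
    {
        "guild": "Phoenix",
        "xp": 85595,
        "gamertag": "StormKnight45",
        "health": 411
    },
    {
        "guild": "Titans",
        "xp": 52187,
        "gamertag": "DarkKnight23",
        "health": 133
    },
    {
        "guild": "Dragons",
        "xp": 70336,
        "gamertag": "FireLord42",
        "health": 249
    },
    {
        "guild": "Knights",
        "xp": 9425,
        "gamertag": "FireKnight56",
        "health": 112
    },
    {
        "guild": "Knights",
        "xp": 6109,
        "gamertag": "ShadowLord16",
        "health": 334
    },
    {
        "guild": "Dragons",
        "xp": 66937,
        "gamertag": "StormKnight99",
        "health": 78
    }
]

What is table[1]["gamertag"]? "DarkKnight23"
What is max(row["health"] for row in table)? 411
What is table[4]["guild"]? "Knights"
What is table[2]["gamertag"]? "FireLord42"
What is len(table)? 6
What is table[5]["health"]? 78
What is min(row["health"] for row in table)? 78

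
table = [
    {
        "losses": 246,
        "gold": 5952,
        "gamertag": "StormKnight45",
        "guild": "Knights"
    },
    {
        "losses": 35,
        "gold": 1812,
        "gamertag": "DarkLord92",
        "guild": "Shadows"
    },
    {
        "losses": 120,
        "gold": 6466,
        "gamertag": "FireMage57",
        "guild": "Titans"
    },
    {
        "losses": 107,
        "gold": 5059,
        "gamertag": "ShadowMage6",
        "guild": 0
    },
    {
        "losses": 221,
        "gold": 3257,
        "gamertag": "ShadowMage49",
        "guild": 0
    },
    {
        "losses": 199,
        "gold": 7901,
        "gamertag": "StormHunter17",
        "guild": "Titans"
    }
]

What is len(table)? 6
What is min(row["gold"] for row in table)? 1812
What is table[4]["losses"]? 221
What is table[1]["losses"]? 35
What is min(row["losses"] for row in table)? 35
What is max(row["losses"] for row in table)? 246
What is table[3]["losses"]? 107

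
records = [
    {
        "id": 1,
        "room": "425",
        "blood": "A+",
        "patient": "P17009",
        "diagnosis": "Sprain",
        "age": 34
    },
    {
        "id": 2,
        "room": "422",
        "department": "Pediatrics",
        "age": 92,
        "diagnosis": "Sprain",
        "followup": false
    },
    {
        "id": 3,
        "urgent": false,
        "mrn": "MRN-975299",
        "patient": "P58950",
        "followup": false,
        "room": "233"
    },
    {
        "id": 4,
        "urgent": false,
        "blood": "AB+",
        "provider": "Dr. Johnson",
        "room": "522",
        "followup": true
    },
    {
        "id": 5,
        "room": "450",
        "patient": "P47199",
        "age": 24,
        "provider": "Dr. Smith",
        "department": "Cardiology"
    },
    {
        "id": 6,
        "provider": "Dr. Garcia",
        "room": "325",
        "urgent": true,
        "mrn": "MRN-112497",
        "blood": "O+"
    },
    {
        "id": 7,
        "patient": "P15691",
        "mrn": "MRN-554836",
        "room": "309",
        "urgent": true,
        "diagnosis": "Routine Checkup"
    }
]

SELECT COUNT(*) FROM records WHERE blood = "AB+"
1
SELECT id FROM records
[1, 2, 3, 4, 5, 6, 7]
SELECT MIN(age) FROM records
24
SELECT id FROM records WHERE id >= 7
[7]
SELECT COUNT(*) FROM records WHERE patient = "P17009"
1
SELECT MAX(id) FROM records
7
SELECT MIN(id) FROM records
1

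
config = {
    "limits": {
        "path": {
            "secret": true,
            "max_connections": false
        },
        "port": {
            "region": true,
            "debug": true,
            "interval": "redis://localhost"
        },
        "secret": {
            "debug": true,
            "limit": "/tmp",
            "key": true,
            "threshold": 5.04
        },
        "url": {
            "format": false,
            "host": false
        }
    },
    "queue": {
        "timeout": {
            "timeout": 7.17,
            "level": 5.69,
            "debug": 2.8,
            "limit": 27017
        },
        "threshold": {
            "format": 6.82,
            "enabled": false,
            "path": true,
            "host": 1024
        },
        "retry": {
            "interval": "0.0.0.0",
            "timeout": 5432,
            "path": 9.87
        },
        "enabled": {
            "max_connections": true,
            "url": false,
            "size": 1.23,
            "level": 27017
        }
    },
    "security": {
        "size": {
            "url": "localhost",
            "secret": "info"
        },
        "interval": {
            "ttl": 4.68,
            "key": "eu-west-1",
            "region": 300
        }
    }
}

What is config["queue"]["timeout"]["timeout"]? 7.17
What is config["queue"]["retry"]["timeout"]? 5432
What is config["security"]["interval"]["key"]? "eu-west-1"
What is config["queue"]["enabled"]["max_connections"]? True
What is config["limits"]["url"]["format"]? False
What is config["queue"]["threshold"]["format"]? 6.82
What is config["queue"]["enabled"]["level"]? 27017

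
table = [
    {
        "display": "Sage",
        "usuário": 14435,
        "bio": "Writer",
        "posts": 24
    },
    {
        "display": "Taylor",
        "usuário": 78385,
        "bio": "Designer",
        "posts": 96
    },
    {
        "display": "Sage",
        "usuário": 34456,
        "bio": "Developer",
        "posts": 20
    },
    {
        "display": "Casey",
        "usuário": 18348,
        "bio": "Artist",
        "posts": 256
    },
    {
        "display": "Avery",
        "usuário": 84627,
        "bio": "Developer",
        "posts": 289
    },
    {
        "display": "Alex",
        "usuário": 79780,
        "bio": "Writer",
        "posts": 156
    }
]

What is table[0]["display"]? "Sage"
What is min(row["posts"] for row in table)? 20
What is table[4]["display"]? "Avery"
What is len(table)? 6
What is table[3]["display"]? "Casey"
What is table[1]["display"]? "Taylor"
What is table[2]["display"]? "Sage"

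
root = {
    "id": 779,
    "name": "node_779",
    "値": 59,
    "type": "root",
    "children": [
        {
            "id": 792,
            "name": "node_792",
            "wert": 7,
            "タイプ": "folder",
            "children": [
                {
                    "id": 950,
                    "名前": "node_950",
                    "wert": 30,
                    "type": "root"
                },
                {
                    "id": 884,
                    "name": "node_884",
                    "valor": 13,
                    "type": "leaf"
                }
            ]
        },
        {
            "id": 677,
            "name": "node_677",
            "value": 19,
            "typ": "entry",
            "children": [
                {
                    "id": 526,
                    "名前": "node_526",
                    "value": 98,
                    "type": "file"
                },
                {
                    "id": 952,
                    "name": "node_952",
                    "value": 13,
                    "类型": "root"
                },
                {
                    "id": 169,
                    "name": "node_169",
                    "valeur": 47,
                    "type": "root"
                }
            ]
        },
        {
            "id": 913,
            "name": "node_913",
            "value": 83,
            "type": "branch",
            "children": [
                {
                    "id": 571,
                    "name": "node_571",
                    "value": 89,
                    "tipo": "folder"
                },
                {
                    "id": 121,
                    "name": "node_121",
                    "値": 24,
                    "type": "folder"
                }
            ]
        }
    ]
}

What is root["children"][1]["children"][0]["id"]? 526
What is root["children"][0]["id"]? 792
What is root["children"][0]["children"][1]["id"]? 884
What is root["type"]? "root"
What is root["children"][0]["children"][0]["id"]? 950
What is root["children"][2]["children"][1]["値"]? 24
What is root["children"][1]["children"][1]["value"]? 13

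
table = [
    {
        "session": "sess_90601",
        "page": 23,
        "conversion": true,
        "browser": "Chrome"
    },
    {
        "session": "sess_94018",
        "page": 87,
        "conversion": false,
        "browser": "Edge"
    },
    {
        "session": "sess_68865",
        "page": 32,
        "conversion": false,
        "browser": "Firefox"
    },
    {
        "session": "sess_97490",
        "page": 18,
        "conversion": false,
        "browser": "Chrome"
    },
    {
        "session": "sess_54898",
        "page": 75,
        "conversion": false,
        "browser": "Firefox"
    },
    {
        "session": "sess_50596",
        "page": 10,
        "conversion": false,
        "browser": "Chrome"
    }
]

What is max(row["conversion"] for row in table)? True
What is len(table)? 6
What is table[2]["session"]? "sess_68865"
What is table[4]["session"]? "sess_54898"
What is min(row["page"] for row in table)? 10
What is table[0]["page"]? 23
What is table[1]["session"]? "sess_94018"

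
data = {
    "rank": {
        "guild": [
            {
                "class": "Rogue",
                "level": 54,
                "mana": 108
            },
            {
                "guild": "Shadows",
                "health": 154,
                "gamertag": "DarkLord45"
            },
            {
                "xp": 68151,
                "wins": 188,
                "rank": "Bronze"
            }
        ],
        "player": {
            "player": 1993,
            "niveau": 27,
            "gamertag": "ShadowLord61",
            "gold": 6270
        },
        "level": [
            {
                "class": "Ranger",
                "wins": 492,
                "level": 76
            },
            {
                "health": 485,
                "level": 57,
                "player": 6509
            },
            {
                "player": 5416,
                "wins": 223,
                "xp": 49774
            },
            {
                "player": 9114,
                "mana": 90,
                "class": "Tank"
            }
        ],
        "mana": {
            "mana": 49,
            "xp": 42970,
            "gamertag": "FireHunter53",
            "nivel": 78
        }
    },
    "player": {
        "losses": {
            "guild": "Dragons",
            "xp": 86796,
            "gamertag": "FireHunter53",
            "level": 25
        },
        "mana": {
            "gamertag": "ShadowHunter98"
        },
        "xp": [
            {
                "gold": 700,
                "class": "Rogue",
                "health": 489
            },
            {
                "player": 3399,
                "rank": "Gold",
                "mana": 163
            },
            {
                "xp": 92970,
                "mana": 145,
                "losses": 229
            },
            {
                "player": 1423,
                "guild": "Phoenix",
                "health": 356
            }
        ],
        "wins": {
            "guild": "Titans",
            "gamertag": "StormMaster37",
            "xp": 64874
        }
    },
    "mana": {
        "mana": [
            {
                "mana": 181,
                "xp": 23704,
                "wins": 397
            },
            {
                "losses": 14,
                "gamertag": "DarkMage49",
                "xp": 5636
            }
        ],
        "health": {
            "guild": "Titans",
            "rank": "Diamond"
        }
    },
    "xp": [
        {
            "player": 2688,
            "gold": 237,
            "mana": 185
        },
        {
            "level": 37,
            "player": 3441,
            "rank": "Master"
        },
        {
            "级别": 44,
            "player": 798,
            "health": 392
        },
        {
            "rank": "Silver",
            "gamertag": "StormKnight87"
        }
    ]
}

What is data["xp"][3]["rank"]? "Silver"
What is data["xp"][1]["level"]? 37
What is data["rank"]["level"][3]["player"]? 9114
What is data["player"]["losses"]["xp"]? 86796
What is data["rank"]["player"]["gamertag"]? "ShadowLord61"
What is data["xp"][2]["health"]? 392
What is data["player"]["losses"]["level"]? 25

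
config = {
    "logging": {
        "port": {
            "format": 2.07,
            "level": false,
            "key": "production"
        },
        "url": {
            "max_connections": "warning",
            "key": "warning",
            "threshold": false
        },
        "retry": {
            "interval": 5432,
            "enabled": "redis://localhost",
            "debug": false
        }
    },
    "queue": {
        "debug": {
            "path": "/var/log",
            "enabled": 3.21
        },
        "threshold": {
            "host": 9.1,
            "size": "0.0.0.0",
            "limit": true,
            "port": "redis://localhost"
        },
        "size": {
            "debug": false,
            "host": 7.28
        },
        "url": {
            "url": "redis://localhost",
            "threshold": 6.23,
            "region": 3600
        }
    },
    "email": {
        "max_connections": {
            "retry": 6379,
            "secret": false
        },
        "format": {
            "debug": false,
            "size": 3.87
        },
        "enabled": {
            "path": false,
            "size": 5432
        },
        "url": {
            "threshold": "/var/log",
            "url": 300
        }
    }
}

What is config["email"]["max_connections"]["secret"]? False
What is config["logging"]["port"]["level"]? False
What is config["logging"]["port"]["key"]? "production"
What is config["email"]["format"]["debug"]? False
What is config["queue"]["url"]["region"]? 3600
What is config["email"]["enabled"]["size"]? 5432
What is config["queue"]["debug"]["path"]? "/var/log"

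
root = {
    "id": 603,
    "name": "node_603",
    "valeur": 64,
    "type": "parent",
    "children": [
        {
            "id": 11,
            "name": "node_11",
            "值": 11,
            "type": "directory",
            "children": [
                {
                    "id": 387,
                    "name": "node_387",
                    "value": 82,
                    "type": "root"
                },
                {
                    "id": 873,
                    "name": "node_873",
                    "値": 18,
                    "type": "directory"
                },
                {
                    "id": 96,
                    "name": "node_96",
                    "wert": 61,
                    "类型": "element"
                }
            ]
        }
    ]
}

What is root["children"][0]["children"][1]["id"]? 873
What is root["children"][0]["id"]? 11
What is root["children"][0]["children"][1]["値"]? 18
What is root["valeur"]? 64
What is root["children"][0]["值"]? 11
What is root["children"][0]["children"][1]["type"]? "directory"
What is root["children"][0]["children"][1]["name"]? "node_873"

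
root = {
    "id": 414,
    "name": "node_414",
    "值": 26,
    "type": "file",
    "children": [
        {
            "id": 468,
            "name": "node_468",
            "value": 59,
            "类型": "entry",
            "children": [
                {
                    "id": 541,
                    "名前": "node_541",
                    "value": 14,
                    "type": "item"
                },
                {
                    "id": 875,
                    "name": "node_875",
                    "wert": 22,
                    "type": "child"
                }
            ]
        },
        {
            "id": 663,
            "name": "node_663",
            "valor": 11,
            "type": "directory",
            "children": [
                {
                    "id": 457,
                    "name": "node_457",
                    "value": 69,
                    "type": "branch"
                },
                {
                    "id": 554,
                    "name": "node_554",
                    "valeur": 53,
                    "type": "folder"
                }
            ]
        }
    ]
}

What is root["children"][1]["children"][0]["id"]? 457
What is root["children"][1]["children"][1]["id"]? 554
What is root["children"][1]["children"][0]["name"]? "node_457"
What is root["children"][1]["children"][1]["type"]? "folder"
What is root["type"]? "file"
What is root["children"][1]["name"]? "node_663"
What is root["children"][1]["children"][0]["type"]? "branch"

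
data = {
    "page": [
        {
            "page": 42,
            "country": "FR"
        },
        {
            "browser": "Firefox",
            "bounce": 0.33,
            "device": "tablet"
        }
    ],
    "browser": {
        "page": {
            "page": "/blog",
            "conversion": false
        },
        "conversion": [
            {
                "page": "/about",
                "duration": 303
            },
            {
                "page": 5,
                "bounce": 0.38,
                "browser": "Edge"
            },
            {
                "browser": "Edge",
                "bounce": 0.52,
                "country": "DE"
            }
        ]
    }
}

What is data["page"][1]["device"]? "tablet"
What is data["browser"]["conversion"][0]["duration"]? 303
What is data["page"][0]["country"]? "FR"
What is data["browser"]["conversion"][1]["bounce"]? 0.38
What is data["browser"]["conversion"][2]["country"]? "DE"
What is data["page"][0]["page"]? 42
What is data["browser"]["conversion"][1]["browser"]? "Edge"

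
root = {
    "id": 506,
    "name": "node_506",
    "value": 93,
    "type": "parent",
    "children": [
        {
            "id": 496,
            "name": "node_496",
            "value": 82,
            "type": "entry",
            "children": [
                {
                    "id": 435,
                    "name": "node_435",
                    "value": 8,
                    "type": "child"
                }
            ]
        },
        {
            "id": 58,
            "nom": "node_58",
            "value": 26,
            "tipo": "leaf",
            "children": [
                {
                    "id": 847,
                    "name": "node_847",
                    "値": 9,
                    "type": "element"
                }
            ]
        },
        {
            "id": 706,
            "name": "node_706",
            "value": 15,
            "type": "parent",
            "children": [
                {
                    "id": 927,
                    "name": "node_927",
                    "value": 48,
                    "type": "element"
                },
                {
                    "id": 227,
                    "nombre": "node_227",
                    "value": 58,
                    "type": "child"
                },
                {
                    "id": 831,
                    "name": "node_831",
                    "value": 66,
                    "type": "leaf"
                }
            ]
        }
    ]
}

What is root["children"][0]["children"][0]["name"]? "node_435"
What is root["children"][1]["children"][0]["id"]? 847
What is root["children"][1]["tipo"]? "leaf"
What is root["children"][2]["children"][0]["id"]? 927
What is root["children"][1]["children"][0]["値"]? 9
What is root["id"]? 506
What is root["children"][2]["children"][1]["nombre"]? "node_227"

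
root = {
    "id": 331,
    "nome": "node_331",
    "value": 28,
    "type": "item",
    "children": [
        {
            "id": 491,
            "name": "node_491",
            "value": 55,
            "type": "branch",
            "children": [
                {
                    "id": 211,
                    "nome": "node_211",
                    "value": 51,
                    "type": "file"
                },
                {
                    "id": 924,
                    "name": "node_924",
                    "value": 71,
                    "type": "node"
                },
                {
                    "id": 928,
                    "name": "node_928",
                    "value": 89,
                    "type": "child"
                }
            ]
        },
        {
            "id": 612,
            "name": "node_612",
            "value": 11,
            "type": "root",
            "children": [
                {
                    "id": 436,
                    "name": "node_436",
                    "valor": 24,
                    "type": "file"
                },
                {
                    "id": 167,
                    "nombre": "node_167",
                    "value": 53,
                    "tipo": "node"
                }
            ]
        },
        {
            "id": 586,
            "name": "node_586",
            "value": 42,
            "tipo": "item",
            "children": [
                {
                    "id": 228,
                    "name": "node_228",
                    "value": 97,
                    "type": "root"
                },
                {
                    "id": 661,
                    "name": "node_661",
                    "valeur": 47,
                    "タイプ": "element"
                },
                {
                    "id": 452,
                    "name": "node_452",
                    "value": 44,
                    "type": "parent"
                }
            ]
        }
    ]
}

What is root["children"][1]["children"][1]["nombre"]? "node_167"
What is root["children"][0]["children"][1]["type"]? "node"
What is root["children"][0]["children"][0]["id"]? 211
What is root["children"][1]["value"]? 11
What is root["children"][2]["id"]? 586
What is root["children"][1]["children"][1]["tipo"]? "node"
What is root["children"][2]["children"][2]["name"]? "node_452"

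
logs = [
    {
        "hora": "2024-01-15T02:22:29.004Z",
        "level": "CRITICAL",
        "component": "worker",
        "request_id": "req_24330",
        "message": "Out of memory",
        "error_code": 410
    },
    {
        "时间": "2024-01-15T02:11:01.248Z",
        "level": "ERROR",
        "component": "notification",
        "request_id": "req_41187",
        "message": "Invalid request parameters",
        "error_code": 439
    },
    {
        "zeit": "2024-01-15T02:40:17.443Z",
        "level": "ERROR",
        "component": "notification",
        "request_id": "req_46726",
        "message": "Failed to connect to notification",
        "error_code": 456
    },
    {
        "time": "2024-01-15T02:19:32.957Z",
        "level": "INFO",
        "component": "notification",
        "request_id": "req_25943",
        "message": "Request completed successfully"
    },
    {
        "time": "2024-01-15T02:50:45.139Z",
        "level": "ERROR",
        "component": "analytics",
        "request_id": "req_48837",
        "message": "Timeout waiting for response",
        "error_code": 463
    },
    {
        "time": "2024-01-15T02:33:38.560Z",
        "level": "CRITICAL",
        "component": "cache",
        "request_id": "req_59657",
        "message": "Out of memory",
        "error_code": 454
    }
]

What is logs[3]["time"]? "2024-01-15T02:19:32.957Z"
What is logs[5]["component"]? "cache"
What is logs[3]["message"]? "Request completed successfully"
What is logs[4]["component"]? "analytics"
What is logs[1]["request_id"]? "req_41187"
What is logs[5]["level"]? "CRITICAL"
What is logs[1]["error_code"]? 439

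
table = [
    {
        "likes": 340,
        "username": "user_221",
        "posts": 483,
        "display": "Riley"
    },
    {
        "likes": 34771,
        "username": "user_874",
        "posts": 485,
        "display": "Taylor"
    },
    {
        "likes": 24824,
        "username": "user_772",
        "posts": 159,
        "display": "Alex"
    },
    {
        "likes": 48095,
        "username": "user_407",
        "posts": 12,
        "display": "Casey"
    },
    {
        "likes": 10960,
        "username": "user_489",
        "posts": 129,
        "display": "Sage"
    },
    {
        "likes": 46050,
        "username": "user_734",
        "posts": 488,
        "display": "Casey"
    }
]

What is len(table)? 6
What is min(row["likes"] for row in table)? 340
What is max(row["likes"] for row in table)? 48095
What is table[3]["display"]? "Casey"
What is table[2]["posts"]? 159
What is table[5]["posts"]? 488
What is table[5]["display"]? "Casey"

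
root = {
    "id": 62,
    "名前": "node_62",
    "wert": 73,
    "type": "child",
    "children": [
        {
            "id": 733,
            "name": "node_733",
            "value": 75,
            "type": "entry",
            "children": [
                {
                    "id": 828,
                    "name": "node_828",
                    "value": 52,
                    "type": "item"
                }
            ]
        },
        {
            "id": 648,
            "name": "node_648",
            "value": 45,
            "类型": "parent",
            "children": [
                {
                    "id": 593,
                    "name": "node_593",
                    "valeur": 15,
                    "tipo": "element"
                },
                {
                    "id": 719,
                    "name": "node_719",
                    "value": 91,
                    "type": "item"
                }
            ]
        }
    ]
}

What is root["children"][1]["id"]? 648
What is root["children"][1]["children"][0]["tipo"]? "element"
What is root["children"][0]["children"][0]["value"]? 52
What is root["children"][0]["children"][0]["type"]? "item"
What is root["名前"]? "node_62"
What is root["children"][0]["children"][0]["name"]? "node_828"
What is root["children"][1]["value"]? 45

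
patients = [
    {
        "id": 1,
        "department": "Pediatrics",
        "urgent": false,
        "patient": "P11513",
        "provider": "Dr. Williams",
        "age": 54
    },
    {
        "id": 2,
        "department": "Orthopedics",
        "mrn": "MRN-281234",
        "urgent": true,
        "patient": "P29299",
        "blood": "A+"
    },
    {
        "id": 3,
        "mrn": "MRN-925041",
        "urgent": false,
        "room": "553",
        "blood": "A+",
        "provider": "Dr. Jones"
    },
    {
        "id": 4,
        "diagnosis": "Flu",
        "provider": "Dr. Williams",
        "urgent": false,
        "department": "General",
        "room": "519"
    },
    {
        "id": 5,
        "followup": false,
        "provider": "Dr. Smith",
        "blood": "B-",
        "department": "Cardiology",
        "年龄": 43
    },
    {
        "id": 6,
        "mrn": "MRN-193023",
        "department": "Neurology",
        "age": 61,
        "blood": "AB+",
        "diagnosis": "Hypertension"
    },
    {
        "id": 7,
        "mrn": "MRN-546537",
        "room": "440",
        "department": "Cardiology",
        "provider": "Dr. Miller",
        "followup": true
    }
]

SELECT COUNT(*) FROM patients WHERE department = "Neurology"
1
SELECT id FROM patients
[1, 2, 3, 4, 5, 6, 7]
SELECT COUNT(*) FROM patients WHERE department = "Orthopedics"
1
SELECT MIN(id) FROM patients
1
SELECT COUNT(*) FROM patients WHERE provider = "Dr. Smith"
1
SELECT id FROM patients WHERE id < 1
[]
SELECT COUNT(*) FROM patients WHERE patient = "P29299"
1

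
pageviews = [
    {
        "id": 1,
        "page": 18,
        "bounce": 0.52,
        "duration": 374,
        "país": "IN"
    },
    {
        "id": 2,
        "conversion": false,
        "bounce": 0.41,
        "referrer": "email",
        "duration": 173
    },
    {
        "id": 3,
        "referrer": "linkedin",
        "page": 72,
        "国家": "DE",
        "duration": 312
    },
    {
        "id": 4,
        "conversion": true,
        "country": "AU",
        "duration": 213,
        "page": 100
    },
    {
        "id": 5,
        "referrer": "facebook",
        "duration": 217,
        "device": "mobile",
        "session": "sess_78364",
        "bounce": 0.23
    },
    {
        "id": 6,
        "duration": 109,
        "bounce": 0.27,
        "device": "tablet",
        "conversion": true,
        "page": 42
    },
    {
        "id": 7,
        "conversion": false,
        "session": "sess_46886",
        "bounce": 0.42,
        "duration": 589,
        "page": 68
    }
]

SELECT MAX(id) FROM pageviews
7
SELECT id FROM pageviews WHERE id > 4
[5, 6, 7]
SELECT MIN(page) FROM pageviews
18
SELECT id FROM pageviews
[1, 2, 3, 4, 5, 6, 7]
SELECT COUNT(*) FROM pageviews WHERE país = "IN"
1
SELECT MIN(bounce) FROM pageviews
0.23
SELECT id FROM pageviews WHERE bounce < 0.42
[2, 5, 6]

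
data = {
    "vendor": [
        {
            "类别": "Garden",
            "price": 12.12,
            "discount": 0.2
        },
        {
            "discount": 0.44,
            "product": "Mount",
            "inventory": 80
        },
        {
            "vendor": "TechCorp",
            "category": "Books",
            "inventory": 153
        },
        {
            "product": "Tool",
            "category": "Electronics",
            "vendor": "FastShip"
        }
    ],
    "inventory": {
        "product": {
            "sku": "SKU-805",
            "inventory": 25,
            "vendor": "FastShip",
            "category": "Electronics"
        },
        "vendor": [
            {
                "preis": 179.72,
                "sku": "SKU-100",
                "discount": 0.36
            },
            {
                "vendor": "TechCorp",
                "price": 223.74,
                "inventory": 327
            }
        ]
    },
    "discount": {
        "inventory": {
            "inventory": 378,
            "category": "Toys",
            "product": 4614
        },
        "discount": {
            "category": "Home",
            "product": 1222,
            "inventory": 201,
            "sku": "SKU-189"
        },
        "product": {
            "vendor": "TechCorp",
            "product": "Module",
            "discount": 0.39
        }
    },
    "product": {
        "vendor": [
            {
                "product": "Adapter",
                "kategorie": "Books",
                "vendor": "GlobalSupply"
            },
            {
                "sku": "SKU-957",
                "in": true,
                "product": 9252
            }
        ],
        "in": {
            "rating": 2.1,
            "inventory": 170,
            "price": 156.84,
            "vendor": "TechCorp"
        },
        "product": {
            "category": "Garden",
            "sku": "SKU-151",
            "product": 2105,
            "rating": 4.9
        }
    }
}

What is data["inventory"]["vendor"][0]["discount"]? 0.36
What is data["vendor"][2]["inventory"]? 153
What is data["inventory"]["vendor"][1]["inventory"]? 327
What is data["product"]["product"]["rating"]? 4.9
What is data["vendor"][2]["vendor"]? "TechCorp"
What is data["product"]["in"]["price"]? 156.84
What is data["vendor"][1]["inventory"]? 80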